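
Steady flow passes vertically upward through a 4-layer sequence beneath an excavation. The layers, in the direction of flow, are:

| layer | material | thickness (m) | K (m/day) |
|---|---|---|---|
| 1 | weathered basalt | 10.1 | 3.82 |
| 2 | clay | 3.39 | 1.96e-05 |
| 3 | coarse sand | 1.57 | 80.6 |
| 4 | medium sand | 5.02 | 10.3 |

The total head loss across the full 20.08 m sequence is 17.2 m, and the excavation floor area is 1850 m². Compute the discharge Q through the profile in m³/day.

Flow is perpendicular to layering, so the layers act in series and the equivalent K is the thickness-weighted harmonic mean.
Total thickness L = 10.1 + 3.39 + 1.57 + 5.02 = 20.08 m.
Σ(b_i/K_i) = 10.1/3.82 + 3.39/1.96e-05 + 1.57/80.6 + 5.02/10.3 = 1.730e+05 d.
K_eq = L / Σ(b_i/K_i) = 20.08 / 1.730e+05 = 0.0001161 m/day.
Q = K_eq · A · (Δh/L) = 0.0001161 × 1850 × (17.2/20.08) = 0.1840 m³/day.

0.184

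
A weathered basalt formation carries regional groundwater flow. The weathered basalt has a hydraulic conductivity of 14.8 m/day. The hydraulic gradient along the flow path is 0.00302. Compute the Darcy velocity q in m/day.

0.0447

Hydraulic gradient i = 0.00302.
Specific discharge q = K · i = 14.80 × 0.003020 = 0.04470 m/day.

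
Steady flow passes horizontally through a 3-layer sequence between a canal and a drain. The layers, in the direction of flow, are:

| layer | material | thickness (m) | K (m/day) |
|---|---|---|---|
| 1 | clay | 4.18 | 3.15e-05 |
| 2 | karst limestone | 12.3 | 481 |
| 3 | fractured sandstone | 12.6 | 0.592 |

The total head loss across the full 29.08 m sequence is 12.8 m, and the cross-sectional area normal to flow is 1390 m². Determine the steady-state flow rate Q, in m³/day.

Flow is perpendicular to layering, so the layers act in series and the equivalent K is the thickness-weighted harmonic mean.
Total thickness L = 4.18 + 12.3 + 12.6 = 29.08 m.
Σ(b_i/K_i) = 4.18/3.15e-05 + 12.3/481 + 12.6/0.592 = 1.327e+05 d.
K_eq = L / Σ(b_i/K_i) = 29.08 / 1.327e+05 = 0.0002191 m/day.
Q = K_eq · A · (Δh/L) = 0.0002191 × 1390 × (12.8/29.08) = 0.1341 m³/day.

0.134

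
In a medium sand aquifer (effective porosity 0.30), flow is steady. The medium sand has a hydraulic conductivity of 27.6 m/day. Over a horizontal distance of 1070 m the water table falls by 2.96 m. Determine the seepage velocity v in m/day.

Hydraulic gradient i = Δh / L = 2.96 / 1070 = 0.002766.
Darcy flux q = K · i = 27.60 × 0.002766 = 0.07635 m/day.
Seepage velocity v = q / n_e = 0.07635 / 0.30 = 0.2545 m/day.

0.255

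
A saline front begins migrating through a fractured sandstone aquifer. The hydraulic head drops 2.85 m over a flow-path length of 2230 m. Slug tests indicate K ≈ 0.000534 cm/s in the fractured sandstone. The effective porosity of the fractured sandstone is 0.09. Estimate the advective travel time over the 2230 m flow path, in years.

Convert K: 0.000534 cm/s × 864 = 0.4614 m/day.
Hydraulic gradient i = Δh / L = 2.85 / 2230 = 0.001278.
Darcy flux q = K · i = 0.4614 × 0.001278 = 0.0005897 m/day.
Seepage velocity v = q / n_e = 0.0005897 / 0.09 = 0.006552 m/day.
Travel time t = L / v = 2230 / 0.006552 = 3.404e+05 days = 931.9 years.

932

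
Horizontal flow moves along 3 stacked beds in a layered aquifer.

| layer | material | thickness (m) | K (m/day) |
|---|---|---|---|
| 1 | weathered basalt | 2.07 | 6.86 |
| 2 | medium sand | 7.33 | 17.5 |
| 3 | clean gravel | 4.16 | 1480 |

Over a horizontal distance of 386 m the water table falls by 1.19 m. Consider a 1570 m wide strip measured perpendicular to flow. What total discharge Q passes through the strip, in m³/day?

30500

Flow is parallel to layering, so each bed carries its own Darcy discharge and the transmissivities add.
Σ(K_i·b_i) = 6.86×2.07 + 17.5×7.33 + 1480×4.16 = 6299 m²/day.
Hydraulic gradient i = Δh / L = 1.19 / 386 = 0.003083.
Q = Σ(K_i·b_i) · W · i = 6299 × 1570 × 0.003083 = 30489 m³/day.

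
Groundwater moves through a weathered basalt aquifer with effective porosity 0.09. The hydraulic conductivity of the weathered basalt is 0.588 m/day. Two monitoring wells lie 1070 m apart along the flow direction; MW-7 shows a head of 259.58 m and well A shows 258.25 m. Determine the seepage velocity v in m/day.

Hydraulic gradient i = (259.58 − 258.25) / 1070 = 1.33 / 1070 = 0.001243.
Darcy flux q = K · i = 0.5880 × 0.001243 = 0.0007309 m/day.
Seepage velocity v = q / n_e = 0.0007309 / 0.09 = 0.008121 m/day.

0.00812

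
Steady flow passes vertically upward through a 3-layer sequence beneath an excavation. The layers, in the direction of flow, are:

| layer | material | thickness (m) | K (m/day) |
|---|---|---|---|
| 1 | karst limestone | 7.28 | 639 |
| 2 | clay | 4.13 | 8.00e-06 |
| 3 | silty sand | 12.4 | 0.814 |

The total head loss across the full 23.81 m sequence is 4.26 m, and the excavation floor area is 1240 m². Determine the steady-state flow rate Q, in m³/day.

0.0102

Flow is perpendicular to layering, so the layers act in series and the equivalent K is the thickness-weighted harmonic mean.
Total thickness L = 7.28 + 4.13 + 12.4 = 23.81 m.
Σ(b_i/K_i) = 7.28/639 + 4.13/8.00e-06 + 12.4/0.814 = 5.163e+05 d.
K_eq = L / Σ(b_i/K_i) = 23.81 / 5.163e+05 = 4.612e-05 m/day.
Q = K_eq · A · (Δh/L) = 4.612e-05 × 1240 × (4.26/23.81) = 0.01023 m³/day.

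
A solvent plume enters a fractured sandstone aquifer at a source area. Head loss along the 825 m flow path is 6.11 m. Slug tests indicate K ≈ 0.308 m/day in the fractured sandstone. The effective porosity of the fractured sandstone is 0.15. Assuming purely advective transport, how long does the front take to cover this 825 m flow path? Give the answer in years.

Hydraulic gradient i = Δh / L = 6.11 / 825 = 0.007406.
Darcy flux q = K · i = 0.3080 × 0.007406 = 0.002281 m/day.
Seepage velocity v = q / n_e = 0.002281 / 0.15 = 0.01521 m/day.
Travel time t = L / v = 825 / 0.01521 = 54251 days = 148.5 years.

149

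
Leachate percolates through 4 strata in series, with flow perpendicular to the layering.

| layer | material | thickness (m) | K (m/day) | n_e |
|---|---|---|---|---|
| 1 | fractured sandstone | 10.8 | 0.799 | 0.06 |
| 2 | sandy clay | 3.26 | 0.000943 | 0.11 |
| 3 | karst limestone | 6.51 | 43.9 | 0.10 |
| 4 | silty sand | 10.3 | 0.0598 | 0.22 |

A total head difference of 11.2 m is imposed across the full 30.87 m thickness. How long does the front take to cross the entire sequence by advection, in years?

With flow normal to the layers, continuity requires the same specific discharge q through every layer.
Σ(b_i/K_i) = 10.8/0.799 + 3.26/0.000943 + 6.51/43.9 + 10.3/0.0598 = 3643 d.
q = Δh / Σ(b_i/K_i) = 11.2 / 3643 = 0.003074 m/day.
In each layer the seepage velocity is v_i = q/n_i, so the layer transit time is t_i = b_i·n_i / q:
  layer 1 (fractured sandstone): t_1 = 10.8 × 0.06 / 0.003074 = 210.8 d
  layer 2 (sandy clay): t_2 = 3.26 × 0.11 / 0.003074 = 116.6 d
  layer 3 (karst limestone): t_3 = 6.51 × 0.10 / 0.003074 = 211.7 d
  layer 4 (silty sand): t_4 = 10.3 × 0.22 / 0.003074 = 737.0 d
Total t = Σ t_i = 1276 days = 3.494 years.

3.49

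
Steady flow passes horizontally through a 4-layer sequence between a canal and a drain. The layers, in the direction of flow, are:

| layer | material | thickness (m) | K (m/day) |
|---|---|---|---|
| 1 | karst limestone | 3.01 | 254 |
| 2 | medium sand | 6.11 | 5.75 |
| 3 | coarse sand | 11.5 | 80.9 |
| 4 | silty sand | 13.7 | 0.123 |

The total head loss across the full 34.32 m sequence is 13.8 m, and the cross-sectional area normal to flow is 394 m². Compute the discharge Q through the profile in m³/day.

48.3

Flow is perpendicular to layering, so the layers act in series and the equivalent K is the thickness-weighted harmonic mean.
Total thickness L = 3.01 + 6.11 + 11.5 + 13.7 = 34.32 m.
Σ(b_i/K_i) = 3.01/254 + 6.11/5.75 + 11.5/80.9 + 13.7/0.123 = 112.6 d.
K_eq = L / Σ(b_i/K_i) = 34.32 / 112.6 = 0.3048 m/day.
Q = K_eq · A · (Δh/L) = 0.3048 × 394 × (13.8/34.32) = 48.29 m³/day.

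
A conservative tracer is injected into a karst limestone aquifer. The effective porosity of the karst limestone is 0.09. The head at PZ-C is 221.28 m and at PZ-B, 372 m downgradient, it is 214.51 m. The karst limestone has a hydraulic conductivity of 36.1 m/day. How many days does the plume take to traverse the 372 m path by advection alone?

Hydraulic gradient i = (221.28 − 214.51) / 372 = 6.77 / 372 = 0.01820.
Darcy flux q = K · i = 36.10 × 0.01820 = 0.6570 m/day.
Seepage velocity v = q / n_e = 0.6570 / 0.09 = 7.300 m/day.
Travel time t = L / v = 372 / 7.300 = 50.96 days.

51.0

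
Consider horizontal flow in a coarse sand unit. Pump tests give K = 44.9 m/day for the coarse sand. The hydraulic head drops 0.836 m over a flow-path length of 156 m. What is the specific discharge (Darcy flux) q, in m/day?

Hydraulic gradient i = Δh / L = 0.836 / 156 = 0.005359.
Specific discharge q = K · i = 44.90 × 0.005359 = 0.2406 m/day.

0.241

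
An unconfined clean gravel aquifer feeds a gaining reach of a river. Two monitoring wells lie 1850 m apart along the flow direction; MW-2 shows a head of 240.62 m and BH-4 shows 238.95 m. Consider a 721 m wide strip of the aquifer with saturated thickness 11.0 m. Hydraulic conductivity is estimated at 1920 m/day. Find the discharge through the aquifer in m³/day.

Cross-sectional area A = 721 × 11.0 = 7931 m².
Hydraulic gradient i = (240.62 − 238.95) / 1850 = 1.67 / 1850 = 0.0009027.
Darcy's law: Q = K · A · i = 1920 × 7931 × 0.0009027 = 13746 m³/day.

13700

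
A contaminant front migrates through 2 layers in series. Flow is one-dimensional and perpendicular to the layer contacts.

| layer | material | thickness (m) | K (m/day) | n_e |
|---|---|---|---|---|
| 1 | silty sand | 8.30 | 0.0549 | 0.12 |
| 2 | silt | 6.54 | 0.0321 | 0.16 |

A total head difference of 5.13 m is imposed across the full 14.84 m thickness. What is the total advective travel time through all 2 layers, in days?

With flow normal to the layers, continuity requires the same specific discharge q through every layer.
Σ(b_i/K_i) = 8.30/0.0549 + 6.54/0.0321 = 354.9 d.
q = Δh / Σ(b_i/K_i) = 5.13 / 354.9 = 0.01445 m/day.
In each layer the seepage velocity is v_i = q/n_i, so the layer transit time is t_i = b_i·n_i / q:
  layer 1 (silty sand): t_1 = 8.30 × 0.12 / 0.01445 = 68.91 d
  layer 2 (silt): t_2 = 6.54 × 0.16 / 0.01445 = 72.40 d
Total t = Σ t_i = 141.3 days.

141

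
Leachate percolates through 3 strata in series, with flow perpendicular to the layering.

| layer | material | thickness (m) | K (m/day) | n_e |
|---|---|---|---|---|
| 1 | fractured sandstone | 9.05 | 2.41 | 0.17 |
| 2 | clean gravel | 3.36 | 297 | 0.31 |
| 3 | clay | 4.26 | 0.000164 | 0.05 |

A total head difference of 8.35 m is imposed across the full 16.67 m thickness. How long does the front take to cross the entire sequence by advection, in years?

With flow normal to the layers, continuity requires the same specific discharge q through every layer.
Σ(b_i/K_i) = 9.05/2.41 + 3.36/297 + 4.26/0.000164 = 25979 d.
q = Δh / Σ(b_i/K_i) = 8.35 / 25979 = 0.0003214 m/day.
In each layer the seepage velocity is v_i = q/n_i, so the layer transit time is t_i = b_i·n_i / q:
  layer 1 (fractured sandstone): t_1 = 9.05 × 0.17 / 0.0003214 = 4787 d
  layer 2 (clean gravel): t_2 = 3.36 × 0.31 / 0.0003214 = 3241 d
  layer 3 (clay): t_3 = 4.26 × 0.05 / 0.0003214 = 662.7 d
Total t = Σ t_i = 8690 days = 23.79 years.

23.8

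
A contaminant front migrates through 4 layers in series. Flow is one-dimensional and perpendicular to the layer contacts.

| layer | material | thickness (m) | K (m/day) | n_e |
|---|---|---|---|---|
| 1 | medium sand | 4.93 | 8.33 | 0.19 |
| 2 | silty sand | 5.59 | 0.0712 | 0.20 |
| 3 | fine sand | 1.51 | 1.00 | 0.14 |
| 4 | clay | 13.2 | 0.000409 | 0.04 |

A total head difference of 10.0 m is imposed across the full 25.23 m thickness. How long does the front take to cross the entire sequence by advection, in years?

24.8

With flow normal to the layers, continuity requires the same specific discharge q through every layer.
Σ(b_i/K_i) = 4.93/8.33 + 5.59/0.0712 + 1.51/1.00 + 13.2/0.000409 = 32354 d.
q = Δh / Σ(b_i/K_i) = 10.0 / 32354 = 0.0003091 m/day.
In each layer the seepage velocity is v_i = q/n_i, so the layer transit time is t_i = b_i·n_i / q:
  layer 1 (medium sand): t_1 = 4.93 × 0.19 / 0.0003091 = 3031 d
  layer 2 (silty sand): t_2 = 5.59 × 0.20 / 0.0003091 = 3617 d
  layer 3 (fine sand): t_3 = 1.51 × 0.14 / 0.0003091 = 684.0 d
  layer 4 (clay): t_4 = 13.2 × 0.04 / 0.0003091 = 1708 d
Total t = Σ t_i = 9040 days = 24.75 years.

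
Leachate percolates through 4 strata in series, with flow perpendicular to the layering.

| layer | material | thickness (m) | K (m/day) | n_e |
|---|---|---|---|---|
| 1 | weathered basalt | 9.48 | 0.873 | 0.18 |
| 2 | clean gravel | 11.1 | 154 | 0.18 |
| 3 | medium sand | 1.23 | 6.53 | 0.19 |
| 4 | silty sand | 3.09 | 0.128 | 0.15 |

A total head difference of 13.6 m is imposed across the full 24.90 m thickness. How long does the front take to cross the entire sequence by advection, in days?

11.4

With flow normal to the layers, continuity requires the same specific discharge q through every layer.
Σ(b_i/K_i) = 9.48/0.873 + 11.1/154 + 1.23/6.53 + 3.09/0.128 = 35.26 d.
q = Δh / Σ(b_i/K_i) = 13.6 / 35.26 = 0.3857 m/day.
In each layer the seepage velocity is v_i = q/n_i, so the layer transit time is t_i = b_i·n_i / q:
  layer 1 (weathered basalt): t_1 = 9.48 × 0.18 / 0.3857 = 4.424 d
  layer 2 (clean gravel): t_2 = 11.1 × 0.18 / 0.3857 = 5.180 d
  layer 3 (medium sand): t_3 = 1.23 × 0.19 / 0.3857 = 0.6059 d
  layer 4 (silty sand): t_4 = 3.09 × 0.15 / 0.3857 = 1.202 d
Total t = Σ t_i = 11.41 days.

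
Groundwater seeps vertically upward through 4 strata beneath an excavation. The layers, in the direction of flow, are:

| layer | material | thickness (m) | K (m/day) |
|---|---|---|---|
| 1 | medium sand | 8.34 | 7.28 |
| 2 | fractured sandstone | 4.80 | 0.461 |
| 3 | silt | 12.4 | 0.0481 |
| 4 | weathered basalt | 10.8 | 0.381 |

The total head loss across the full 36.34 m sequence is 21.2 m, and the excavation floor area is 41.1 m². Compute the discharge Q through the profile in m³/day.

2.93

Flow is perpendicular to layering, so the layers act in series and the equivalent K is the thickness-weighted harmonic mean.
Total thickness L = 8.34 + 4.80 + 12.4 + 10.8 = 36.34 m.
Σ(b_i/K_i) = 8.34/7.28 + 4.80/0.461 + 12.4/0.0481 + 10.8/0.381 = 297.7 d.
K_eq = L / Σ(b_i/K_i) = 36.34 / 297.7 = 0.1221 m/day.
Q = K_eq · A · (Δh/L) = 0.1221 × 41.1 × (21.2/36.34) = 2.927 m³/day.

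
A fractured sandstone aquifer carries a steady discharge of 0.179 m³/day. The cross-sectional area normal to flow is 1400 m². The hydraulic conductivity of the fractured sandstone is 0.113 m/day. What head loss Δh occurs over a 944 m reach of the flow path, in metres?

From Q = K·A·i, i = Q / (K·A) = 0.179 / (0.1130 × 1400) = 0.001131.
Head loss Δh = i · L = 0.001131 × 944 = 1.068 m.

1.07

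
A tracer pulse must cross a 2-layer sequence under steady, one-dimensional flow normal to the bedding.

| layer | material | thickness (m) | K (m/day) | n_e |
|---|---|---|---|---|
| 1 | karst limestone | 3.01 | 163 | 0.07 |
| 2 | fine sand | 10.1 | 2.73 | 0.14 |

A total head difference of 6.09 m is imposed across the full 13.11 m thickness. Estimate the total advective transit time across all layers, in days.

With flow normal to the layers, continuity requires the same specific discharge q through every layer.
Σ(b_i/K_i) = 3.01/163 + 10.1/2.73 = 3.718 d.
q = Δh / Σ(b_i/K_i) = 6.09 / 3.718 = 1.638 m/day.
In each layer the seepage velocity is v_i = q/n_i, so the layer transit time is t_i = b_i·n_i / q:
  layer 1 (karst limestone): t_1 = 3.01 × 0.07 / 1.638 = 0.1286 d
  layer 2 (fine sand): t_2 = 10.1 × 0.14 / 1.638 = 0.8633 d
Total t = Σ t_i = 0.9919 days.

0.992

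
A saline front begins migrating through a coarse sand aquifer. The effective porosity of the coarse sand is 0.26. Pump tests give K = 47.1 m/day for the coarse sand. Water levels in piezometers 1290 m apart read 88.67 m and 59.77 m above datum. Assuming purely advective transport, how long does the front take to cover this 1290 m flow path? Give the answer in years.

Hydraulic gradient i = (88.67 − 59.77) / 1290 = 28.9 / 1290 = 0.02240.
Darcy flux q = K · i = 47.10 × 0.02240 = 1.055 m/day.
Seepage velocity v = q / n_e = 1.055 / 0.26 = 4.058 m/day.
Travel time t = L / v = 1290 / 4.058 = 317.9 days = 0.8702 years.

0.870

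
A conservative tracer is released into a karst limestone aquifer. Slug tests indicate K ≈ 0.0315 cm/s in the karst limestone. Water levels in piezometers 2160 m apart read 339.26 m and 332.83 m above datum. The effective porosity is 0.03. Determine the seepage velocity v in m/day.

2.70

Convert K: 0.0315 cm/s × 864 = 27.22 m/day.
Hydraulic gradient i = (339.26 − 332.83) / 2160 = 6.43 / 2160 = 0.002977.
Darcy flux q = K · i = 27.22 × 0.002977 = 0.08102 m/day.
Seepage velocity v = q / n_e = 0.08102 / 0.03 = 2.701 m/day.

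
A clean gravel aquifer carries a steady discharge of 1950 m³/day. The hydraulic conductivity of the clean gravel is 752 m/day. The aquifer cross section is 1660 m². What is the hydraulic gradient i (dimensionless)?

From Q = K·A·i, i = Q / (K·A) = 1950 / (752.0 × 1660) = 0.001562.

0.00156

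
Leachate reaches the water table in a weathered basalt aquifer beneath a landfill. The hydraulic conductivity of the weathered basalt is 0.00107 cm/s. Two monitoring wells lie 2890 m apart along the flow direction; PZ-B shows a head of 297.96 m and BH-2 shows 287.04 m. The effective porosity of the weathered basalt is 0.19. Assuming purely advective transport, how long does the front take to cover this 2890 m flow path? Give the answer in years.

430

Convert K: 0.00107 cm/s × 864 = 0.9245 m/day.
Hydraulic gradient i = (297.96 − 287.04) / 2890 = 10.92 / 2890 = 0.003779.
Darcy flux q = K · i = 0.9245 × 0.003779 = 0.003493 m/day.
Seepage velocity v = q / n_e = 0.003493 / 0.19 = 0.01839 m/day.
Travel time t = L / v = 2890 / 0.01839 = 1.572e+05 days = 430.4 years.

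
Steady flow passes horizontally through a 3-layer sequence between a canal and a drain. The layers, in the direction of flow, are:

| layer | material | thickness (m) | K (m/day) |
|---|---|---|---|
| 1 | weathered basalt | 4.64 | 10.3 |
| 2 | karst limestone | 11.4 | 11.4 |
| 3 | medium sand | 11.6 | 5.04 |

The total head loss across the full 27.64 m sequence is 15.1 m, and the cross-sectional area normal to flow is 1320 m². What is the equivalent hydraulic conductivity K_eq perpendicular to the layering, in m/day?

Flow is perpendicular to layering, so the layers act in series and the equivalent K is the thickness-weighted harmonic mean.
Total thickness L = 4.64 + 11.4 + 11.6 = 27.64 m.
Σ(b_i/K_i) = 4.64/10.3 + 11.4/11.4 + 11.6/5.04 = 3.752 d.
K_eq = L / Σ(b_i/K_i) = 27.64 / 3.752 = 7.367 m/day.

7.37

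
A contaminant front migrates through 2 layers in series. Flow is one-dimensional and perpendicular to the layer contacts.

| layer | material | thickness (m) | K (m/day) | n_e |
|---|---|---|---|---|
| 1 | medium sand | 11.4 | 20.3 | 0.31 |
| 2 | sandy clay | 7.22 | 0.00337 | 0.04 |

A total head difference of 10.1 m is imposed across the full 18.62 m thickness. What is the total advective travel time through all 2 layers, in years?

2.22

With flow normal to the layers, continuity requires the same specific discharge q through every layer.
Σ(b_i/K_i) = 11.4/20.3 + 7.22/0.00337 = 2143 d.
q = Δh / Σ(b_i/K_i) = 10.1 / 2143 = 0.004713 m/day.
In each layer the seepage velocity is v_i = q/n_i, so the layer transit time is t_i = b_i·n_i / q:
  layer 1 (medium sand): t_1 = 11.4 × 0.31 / 0.004713 = 749.8 d
  layer 2 (sandy clay): t_2 = 7.22 × 0.04 / 0.004713 = 61.28 d
Total t = Σ t_i = 811.1 days = 2.221 years.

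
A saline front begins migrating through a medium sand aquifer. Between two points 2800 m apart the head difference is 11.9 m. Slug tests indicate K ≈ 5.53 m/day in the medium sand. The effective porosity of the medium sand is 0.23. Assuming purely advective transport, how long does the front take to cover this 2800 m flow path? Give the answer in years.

Hydraulic gradient i = Δh / L = 11.9 / 2800 = 0.004250.
Darcy flux q = K · i = 5.530 × 0.004250 = 0.02350 m/day.
Seepage velocity v = q / n_e = 0.02350 / 0.23 = 0.1022 m/day.
Travel time t = L / v = 2800 / 0.1022 = 27401 days = 75.02 years.

75.0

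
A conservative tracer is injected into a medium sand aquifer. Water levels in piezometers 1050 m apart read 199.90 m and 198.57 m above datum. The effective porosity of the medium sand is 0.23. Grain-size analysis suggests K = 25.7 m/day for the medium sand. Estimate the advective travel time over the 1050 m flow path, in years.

Hydraulic gradient i = (199.90 − 198.57) / 1050 = 1.33 / 1050 = 0.001267.
Darcy flux q = K · i = 25.70 × 0.001267 = 0.03255 m/day.
Seepage velocity v = q / n_e = 0.03255 / 0.23 = 0.1415 m/day.
Travel time t = L / v = 1050 / 0.1415 = 7419 days = 20.31 years.

20.3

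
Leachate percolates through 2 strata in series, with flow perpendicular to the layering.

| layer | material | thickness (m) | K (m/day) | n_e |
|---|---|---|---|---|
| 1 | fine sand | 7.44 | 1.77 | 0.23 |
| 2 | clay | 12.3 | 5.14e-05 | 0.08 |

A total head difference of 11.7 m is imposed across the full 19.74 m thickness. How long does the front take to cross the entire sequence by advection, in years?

151

With flow normal to the layers, continuity requires the same specific discharge q through every layer.
Σ(b_i/K_i) = 7.44/1.77 + 12.3/5.14e-05 = 2.393e+05 d.
q = Δh / Σ(b_i/K_i) = 11.7 / 2.393e+05 = 4.889e-05 m/day.
In each layer the seepage velocity is v_i = q/n_i, so the layer transit time is t_i = b_i·n_i / q:
  layer 1 (fine sand): t_1 = 7.44 × 0.23 / 4.889e-05 = 35000 d
  layer 2 (clay): t_2 = 12.3 × 0.08 / 4.889e-05 = 20126 d
Total t = Σ t_i = 55126 days = 150.9 years.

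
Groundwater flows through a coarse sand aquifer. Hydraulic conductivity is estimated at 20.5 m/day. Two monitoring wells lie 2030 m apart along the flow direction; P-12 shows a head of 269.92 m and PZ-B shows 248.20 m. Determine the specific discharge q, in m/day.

0.219

Hydraulic gradient i = (269.92 − 248.20) / 2030 = 21.72 / 2030 = 0.01070.
Specific discharge q = K · i = 20.50 × 0.01070 = 0.2193 m/day.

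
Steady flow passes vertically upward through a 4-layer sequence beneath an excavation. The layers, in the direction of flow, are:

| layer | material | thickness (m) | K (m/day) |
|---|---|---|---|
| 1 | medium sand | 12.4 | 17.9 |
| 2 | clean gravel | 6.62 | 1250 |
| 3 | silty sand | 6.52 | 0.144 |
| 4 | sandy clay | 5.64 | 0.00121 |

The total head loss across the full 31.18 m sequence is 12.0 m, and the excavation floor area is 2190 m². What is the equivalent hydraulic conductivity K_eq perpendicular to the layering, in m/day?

Flow is perpendicular to layering, so the layers act in series and the equivalent K is the thickness-weighted harmonic mean.
Total thickness L = 12.4 + 6.62 + 6.52 + 5.64 = 31.18 m.
Σ(b_i/K_i) = 12.4/17.9 + 6.62/1250 + 6.52/0.144 + 5.64/0.00121 = 4707 d.
K_eq = L / Σ(b_i/K_i) = 31.18 / 4707 = 0.006624 m/day.

0.00662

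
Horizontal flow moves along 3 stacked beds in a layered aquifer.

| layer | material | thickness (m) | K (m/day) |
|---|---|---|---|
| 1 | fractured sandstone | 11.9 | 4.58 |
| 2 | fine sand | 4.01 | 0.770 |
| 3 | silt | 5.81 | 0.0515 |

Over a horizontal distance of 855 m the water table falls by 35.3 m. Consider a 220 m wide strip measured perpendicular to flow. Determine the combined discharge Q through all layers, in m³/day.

Flow is parallel to layering, so each bed carries its own Darcy discharge and the transmissivities add.
Σ(K_i·b_i) = 4.58×11.9 + 0.770×4.01 + 0.0515×5.81 = 57.89 m²/day.
Hydraulic gradient i = Δh / L = 35.3 / 855 = 0.04129.
Q = Σ(K_i·b_i) · W · i = 57.89 × 220 × 0.04129 = 525.8 m³/day.

526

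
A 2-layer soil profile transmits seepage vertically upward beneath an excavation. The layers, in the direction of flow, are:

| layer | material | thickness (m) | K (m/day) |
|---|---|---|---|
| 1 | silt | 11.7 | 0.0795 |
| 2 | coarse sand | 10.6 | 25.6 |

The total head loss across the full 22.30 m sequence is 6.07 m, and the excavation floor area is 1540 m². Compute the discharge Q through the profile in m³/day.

Flow is perpendicular to layering, so the layers act in series and the equivalent K is the thickness-weighted harmonic mean.
Total thickness L = 11.7 + 10.6 = 22.30 m.
Σ(b_i/K_i) = 11.7/0.0795 + 10.6/25.6 = 147.6 d.
K_eq = L / Σ(b_i/K_i) = 22.30 / 147.6 = 0.1511 m/day.
Q = K_eq · A · (Δh/L) = 0.1511 × 1540 × (6.07/22.30) = 63.34 m³/day.

63.3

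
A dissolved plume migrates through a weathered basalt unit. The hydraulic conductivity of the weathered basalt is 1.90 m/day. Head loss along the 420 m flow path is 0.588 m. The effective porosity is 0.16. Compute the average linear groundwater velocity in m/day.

Hydraulic gradient i = Δh / L = 0.588 / 420 = 0.001400.
Darcy flux q = K · i = 1.900 × 0.001400 = 0.002660 m/day.
Seepage velocity v = q / n_e = 0.002660 / 0.16 = 0.01663 m/day.

0.0166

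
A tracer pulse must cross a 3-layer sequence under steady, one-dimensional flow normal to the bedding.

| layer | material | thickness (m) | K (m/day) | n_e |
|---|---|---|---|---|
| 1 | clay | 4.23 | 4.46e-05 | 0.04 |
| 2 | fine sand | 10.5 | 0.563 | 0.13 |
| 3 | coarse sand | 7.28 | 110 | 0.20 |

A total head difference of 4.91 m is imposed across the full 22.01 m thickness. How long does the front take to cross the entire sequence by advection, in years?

With flow normal to the layers, continuity requires the same specific discharge q through every layer.
Σ(b_i/K_i) = 4.23/4.46e-05 + 10.5/0.563 + 7.28/110 = 94862 d.
q = Δh / Σ(b_i/K_i) = 4.91 / 94862 = 5.176e-05 m/day.
In each layer the seepage velocity is v_i = q/n_i, so the layer transit time is t_i = b_i·n_i / q:
  layer 1 (clay): t_1 = 4.23 × 0.04 / 5.176e-05 = 3269 d
  layer 2 (fine sand): t_2 = 10.5 × 0.13 / 5.176e-05 = 26372 d
  layer 3 (coarse sand): t_3 = 7.28 × 0.20 / 5.176e-05 = 28130 d
Total t = Σ t_i = 57771 days = 158.2 years.

158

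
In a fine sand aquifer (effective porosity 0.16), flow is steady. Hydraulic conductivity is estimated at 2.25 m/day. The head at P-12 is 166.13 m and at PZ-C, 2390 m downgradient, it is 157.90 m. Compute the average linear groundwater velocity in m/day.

Hydraulic gradient i = (166.13 − 157.90) / 2390 = 8.23 / 2390 = 0.003444.
Darcy flux q = K · i = 2.250 × 0.003444 = 0.007748 m/day.
Seepage velocity v = q / n_e = 0.007748 / 0.16 = 0.04842 m/day.

0.0484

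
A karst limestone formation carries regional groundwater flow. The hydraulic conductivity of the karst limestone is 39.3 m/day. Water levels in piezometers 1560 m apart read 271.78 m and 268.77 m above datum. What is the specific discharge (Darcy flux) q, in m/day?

Hydraulic gradient i = (271.78 − 268.77) / 1560 = 3.01 / 1560 = 0.001929.
Specific discharge q = K · i = 39.30 × 0.001929 = 0.07583 m/day.

0.0758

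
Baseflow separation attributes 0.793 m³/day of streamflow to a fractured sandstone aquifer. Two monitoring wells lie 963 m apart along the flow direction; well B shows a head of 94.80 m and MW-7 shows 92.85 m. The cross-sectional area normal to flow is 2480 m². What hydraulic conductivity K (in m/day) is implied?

0.158

Hydraulic gradient i = (94.80 − 92.85) / 963 = 1.95 / 963 = 0.002025.
From Q = K·A·i, K = Q / (A·i) = 0.793 / (2480 × 0.002025) = 0.1579 m/day.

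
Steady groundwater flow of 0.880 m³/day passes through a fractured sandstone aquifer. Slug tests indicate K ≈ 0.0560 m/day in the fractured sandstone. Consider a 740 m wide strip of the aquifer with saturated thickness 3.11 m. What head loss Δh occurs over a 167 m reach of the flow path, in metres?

1.14

Cross-sectional area A = 740 × 3.11 = 2301 m².
From Q = K·A·i, i = Q / (K·A) = 0.880 / (0.05600 × 2301) = 0.006828.
Head loss Δh = i · L = 0.006828 × 167 = 1.140 m.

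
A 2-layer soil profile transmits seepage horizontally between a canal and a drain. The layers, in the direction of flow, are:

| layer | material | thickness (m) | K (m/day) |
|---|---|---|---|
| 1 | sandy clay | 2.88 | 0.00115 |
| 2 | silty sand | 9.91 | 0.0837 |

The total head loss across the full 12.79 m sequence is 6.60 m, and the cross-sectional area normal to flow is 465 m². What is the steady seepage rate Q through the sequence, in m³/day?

1.17

Flow is perpendicular to layering, so the layers act in series and the equivalent K is the thickness-weighted harmonic mean.
Total thickness L = 2.88 + 9.91 = 12.79 m.
Σ(b_i/K_i) = 2.88/0.00115 + 9.91/0.0837 = 2623 d.
K_eq = L / Σ(b_i/K_i) = 12.79 / 2623 = 0.004877 m/day.
Q = K_eq · A · (Δh/L) = 0.004877 × 465 × (6.60/12.79) = 1.170 m³/day.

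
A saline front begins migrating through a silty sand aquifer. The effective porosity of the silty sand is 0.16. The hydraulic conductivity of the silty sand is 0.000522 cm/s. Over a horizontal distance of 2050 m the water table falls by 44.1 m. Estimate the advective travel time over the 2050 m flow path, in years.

Convert K: 0.000522 cm/s × 864 = 0.4510 m/day.
Hydraulic gradient i = Δh / L = 44.1 / 2050 = 0.02151.
Darcy flux q = K · i = 0.4510 × 0.02151 = 0.009702 m/day.
Seepage velocity v = q / n_e = 0.009702 / 0.16 = 0.06064 m/day.
Travel time t = L / v = 2050 / 0.06064 = 33807 days = 92.56 years.

92.6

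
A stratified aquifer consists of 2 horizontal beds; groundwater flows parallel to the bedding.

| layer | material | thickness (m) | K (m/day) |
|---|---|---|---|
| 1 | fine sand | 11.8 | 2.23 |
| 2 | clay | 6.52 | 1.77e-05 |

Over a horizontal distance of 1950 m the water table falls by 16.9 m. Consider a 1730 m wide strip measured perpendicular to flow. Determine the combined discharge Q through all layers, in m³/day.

Flow is parallel to layering, so each bed carries its own Darcy discharge and the transmissivities add.
Σ(K_i·b_i) = 2.23×11.8 + 1.77e-05×6.52 = 26.31 m²/day.
Hydraulic gradient i = Δh / L = 16.9 / 1950 = 0.008667.
Q = Σ(K_i·b_i) · W · i = 26.31 × 1730 × 0.008667 = 394.5 m³/day.

395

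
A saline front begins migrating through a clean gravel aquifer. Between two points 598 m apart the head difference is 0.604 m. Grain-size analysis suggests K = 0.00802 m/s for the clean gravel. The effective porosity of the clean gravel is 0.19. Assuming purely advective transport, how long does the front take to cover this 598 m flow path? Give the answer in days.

162

Convert K: 0.00802 m/s × 86400 = 692.9 m/day.
Hydraulic gradient i = Δh / L = 0.604 / 598 = 0.001010.
Darcy flux q = K · i = 692.9 × 0.001010 = 0.6999 m/day.
Seepage velocity v = q / n_e = 0.6999 / 0.19 = 3.684 m/day.
Travel time t = L / v = 598 / 3.684 = 162.3 days.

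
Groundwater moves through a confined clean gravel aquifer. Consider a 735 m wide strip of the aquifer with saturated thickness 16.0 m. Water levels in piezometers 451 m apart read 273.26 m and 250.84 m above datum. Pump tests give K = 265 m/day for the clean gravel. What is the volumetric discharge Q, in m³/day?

Cross-sectional area A = 735 × 16.0 = 11760 m².
Hydraulic gradient i = (273.26 − 250.84) / 451 = 22.42 / 451 = 0.04971.
Darcy's law: Q = K · A · i = 265.0 × 11760 × 0.04971 = 1.549e+05 m³/day.

155000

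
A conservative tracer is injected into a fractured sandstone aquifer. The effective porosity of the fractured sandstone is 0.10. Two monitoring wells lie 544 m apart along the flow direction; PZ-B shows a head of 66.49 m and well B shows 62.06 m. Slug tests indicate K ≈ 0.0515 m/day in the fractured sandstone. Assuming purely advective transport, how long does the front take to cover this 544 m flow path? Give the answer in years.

355

Hydraulic gradient i = (66.49 − 62.06) / 544 = 4.43 / 544 = 0.008143.
Darcy flux q = K · i = 0.05150 × 0.008143 = 0.0004194 m/day.
Seepage velocity v = q / n_e = 0.0004194 / 0.10 = 0.004194 m/day.
Travel time t = L / v = 544 / 0.004194 = 1.297e+05 days = 355.1 years.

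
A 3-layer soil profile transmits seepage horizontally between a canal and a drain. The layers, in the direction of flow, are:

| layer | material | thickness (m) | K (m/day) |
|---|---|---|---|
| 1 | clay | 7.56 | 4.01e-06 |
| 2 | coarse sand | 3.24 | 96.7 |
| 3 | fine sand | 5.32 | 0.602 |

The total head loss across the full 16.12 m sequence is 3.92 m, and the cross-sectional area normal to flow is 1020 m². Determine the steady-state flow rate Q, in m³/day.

Flow is perpendicular to layering, so the layers act in series and the equivalent K is the thickness-weighted harmonic mean.
Total thickness L = 7.56 + 3.24 + 5.32 = 16.12 m.
Σ(b_i/K_i) = 7.56/4.01e-06 + 3.24/96.7 + 5.32/0.602 = 1.885e+06 d.
K_eq = L / Σ(b_i/K_i) = 16.12 / 1.885e+06 = 8.550e-06 m/day.
Q = K_eq · A · (Δh/L) = 8.550e-06 × 1020 × (3.92/16.12) = 0.002121 m³/day.

0.00212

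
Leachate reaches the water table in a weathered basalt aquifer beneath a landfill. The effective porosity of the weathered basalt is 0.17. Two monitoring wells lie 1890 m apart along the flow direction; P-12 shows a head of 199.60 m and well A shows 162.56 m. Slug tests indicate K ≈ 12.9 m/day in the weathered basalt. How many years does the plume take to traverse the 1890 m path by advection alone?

Hydraulic gradient i = (199.60 − 162.56) / 1890 = 37.04 / 1890 = 0.01960.
Darcy flux q = K · i = 12.90 × 0.01960 = 0.2528 m/day.
Seepage velocity v = q / n_e = 0.2528 / 0.17 = 1.487 m/day.
Travel time t = L / v = 1890 / 1.487 = 1271 days = 3.480 years.

3.48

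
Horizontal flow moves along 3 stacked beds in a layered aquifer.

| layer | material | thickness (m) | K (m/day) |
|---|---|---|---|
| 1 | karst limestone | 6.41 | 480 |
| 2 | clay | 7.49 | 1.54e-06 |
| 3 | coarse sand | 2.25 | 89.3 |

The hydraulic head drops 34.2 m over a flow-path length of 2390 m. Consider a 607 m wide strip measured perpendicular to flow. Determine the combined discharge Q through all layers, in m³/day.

Flow is parallel to layering, so each bed carries its own Darcy discharge and the transmissivities add.
Σ(K_i·b_i) = 480×6.41 + 1.54e-06×7.49 + 89.3×2.25 = 3278 m²/day.
Hydraulic gradient i = Δh / L = 34.2 / 2390 = 0.01431.
Q = Σ(K_i·b_i) · W · i = 3278 × 607 × 0.01431 = 28470 m³/day.

28500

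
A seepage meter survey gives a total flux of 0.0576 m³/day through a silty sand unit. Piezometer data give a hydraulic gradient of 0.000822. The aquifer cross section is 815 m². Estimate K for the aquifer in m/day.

Hydraulic gradient i = 0.000822.
From Q = K·A·i, K = Q / (A·i) = 0.0576 / (815.0 × 0.0008220) = 0.08598 m/day.

0.0860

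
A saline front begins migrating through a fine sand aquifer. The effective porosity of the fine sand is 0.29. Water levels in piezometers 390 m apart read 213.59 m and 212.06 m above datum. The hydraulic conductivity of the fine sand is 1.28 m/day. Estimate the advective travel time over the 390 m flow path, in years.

Hydraulic gradient i = (213.59 − 212.06) / 390 = 1.53 / 390 = 0.003923.
Darcy flux q = K · i = 1.280 × 0.003923 = 0.005022 m/day.
Seepage velocity v = q / n_e = 0.005022 / 0.29 = 0.01732 m/day.
Travel time t = L / v = 390 / 0.01732 = 22523 days = 61.66 years.

61.7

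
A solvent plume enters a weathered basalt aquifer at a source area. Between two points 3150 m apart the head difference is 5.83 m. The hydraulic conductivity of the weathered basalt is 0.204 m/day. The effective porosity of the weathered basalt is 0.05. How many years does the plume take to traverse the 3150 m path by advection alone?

1140

Hydraulic gradient i = Δh / L = 5.83 / 3150 = 0.001851.
Darcy flux q = K · i = 0.2040 × 0.001851 = 0.0003776 m/day.
Seepage velocity v = q / n_e = 0.0003776 / 0.05 = 0.007551 m/day.
Travel time t = L / v = 3150 / 0.007551 = 4.172e+05 days = 1142 years.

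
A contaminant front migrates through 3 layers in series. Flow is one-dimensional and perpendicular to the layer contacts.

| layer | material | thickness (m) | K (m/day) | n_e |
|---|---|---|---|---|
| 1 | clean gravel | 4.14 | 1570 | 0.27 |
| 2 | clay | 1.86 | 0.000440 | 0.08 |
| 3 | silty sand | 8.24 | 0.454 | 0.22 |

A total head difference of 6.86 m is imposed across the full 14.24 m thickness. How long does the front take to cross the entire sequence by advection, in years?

With flow normal to the layers, continuity requires the same specific discharge q through every layer.
Σ(b_i/K_i) = 4.14/1570 + 1.86/0.000440 + 8.24/0.454 = 4245 d.
q = Δh / Σ(b_i/K_i) = 6.86 / 4245 = 0.001616 m/day.
In each layer the seepage velocity is v_i = q/n_i, so the layer transit time is t_i = b_i·n_i / q:
  layer 1 (clean gravel): t_1 = 4.14 × 0.27 / 0.001616 = 691.8 d
  layer 2 (clay): t_2 = 1.86 × 0.08 / 0.001616 = 92.09 d
  layer 3 (silty sand): t_3 = 8.24 × 0.22 / 0.001616 = 1122 d
Total t = Σ t_i = 1906 days = 5.218 years.

5.22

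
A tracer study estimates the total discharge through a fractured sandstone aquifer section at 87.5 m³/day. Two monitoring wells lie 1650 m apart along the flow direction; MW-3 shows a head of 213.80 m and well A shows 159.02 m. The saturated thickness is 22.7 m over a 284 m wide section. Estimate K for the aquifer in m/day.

Cross-sectional area A = 284 × 22.7 = 6447 m².
Hydraulic gradient i = (213.80 − 159.02) / 1650 = 54.78 / 1650 = 0.03320.
From Q = K·A·i, K = Q / (A·i) = 87.5 / (6447 × 0.03320) = 0.4088 m/day.

0.409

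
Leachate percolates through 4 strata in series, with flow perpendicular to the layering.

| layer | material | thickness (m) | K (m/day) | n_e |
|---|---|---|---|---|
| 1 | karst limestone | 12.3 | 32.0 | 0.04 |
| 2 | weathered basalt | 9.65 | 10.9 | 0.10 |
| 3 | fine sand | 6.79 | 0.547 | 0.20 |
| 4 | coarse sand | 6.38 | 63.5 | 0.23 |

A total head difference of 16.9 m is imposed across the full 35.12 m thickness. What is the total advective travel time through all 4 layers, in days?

3.49

With flow normal to the layers, continuity requires the same specific discharge q through every layer.
Σ(b_i/K_i) = 12.3/32.0 + 9.65/10.9 + 6.79/0.547 + 6.38/63.5 = 13.78 d.
q = Δh / Σ(b_i/K_i) = 16.9 / 13.78 = 1.226 m/day.
In each layer the seepage velocity is v_i = q/n_i, so the layer transit time is t_i = b_i·n_i / q:
  layer 1 (karst limestone): t_1 = 12.3 × 0.04 / 1.226 = 0.4013 d
  layer 2 (weathered basalt): t_2 = 9.65 × 0.10 / 1.226 = 0.7870 d
  layer 3 (fine sand): t_3 = 6.79 × 0.20 / 1.226 = 1.108 d
  layer 4 (coarse sand): t_4 = 6.38 × 0.23 / 1.226 = 1.197 d
Total t = Σ t_i = 3.493 days.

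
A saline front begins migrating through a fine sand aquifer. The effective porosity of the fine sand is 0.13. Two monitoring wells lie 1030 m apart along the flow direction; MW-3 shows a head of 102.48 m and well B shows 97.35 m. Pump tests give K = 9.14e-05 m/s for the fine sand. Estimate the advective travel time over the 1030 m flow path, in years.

Convert K: 9.14e-05 m/s × 86400 = 7.897 m/day.
Hydraulic gradient i = (102.48 − 97.35) / 1030 = 5.13 / 1030 = 0.004981.
Darcy flux q = K · i = 7.897 × 0.004981 = 0.03933 m/day.
Seepage velocity v = q / n_e = 0.03933 / 0.13 = 0.3025 m/day.
Travel time t = L / v = 1030 / 0.3025 = 3404 days = 9.321 years.

9.32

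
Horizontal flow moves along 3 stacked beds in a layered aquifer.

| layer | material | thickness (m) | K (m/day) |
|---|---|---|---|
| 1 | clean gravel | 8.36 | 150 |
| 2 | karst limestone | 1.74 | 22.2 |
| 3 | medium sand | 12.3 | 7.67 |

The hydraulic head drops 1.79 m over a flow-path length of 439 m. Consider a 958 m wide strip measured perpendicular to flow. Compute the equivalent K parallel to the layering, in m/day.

61.9

Flow is parallel to layering, so each bed carries its own Darcy discharge and the transmissivities add.
Σ(K_i·b_i) = 150×8.36 + 22.2×1.74 + 7.67×12.3 = 1387 m²/day.
Total thickness b = 22.40 m, so K_eq = Σ(K_i·b_i)/b = 61.92 m/day.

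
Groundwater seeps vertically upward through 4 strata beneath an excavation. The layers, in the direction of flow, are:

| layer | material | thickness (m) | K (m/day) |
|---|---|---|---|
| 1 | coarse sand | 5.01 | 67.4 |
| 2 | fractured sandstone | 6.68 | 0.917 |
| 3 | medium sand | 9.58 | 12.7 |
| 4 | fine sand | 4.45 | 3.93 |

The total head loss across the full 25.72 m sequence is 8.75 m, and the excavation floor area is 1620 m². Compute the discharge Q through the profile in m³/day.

Flow is perpendicular to layering, so the layers act in series and the equivalent K is the thickness-weighted harmonic mean.
Total thickness L = 5.01 + 6.68 + 9.58 + 4.45 = 25.72 m.
Σ(b_i/K_i) = 5.01/67.4 + 6.68/0.917 + 9.58/12.7 + 4.45/3.93 = 9.246 d.
K_eq = L / Σ(b_i/K_i) = 25.72 / 9.246 = 2.782 m/day.
Q = K_eq · A · (Δh/L) = 2.782 × 1620 × (8.75/25.72) = 1533 m³/day.

1530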